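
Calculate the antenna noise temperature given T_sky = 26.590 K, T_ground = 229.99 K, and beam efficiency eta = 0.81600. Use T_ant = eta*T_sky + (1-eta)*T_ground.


T_ant = 0.81600 * 26.590 + (1 - 0.81600) * 229.99 = 64.02 K

64.02 K


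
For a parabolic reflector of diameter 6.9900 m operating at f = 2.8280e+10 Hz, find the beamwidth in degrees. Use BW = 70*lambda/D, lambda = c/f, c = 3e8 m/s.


lambda = c / f = 3.0000e+08 / 2.8280e+10 = 0.01060820 m
BW = 70 * 0.01060820 / 6.9900 = 0.1062 deg

0.1062 deg


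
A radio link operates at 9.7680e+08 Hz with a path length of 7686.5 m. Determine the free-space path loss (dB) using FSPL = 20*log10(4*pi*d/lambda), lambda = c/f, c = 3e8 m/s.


lambda = c / f = 3.0000e+08 / 9.7680e+08 = 0.3071253 m
FSPL = 20 * log10(4*pi*7686.5/0.3071253) = 110.0 dB

110.0 dB


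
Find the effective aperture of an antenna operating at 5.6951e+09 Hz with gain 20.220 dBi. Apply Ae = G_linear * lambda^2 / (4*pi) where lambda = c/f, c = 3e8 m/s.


lambda = c / f = 3.0000e+08 / 5.6951e+09 = 0.05267686 m
G_linear = 10^(20.220/10) = 105.1962
Ae = G_linear * lambda^2 / (4*pi) = 105.1962 * 0.05267686^2 / (4*pi) = 0.02323 m^2

0.02323 m^2


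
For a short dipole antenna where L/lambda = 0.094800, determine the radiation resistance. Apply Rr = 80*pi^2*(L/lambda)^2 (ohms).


Rr = 80 * pi^2 * (0.094800)^2 = 80 * 9.869604 * 8.987040e-03 = 7.096 ohm

7.096 ohm


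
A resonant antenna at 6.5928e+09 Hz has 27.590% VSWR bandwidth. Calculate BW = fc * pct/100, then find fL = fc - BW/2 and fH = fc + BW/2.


BW = 6.5928e+09 * 27.590/100 = 1.818954e+09 Hz
fL = 6.5928e+09 - 1.818954e+09/2 = 5.683e+09 Hz
fH = 6.5928e+09 + 1.818954e+09/2 = 7.502e+09 Hz

BW=1.819e+09 Hz, fL=5.683e+09 Hz, fH=7.502e+09 Hz


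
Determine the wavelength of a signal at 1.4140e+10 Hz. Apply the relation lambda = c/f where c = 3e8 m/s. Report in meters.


lambda = c / f = 3.0000e+08 / 1.4140e+10 = 0.02122 m

0.02122 m


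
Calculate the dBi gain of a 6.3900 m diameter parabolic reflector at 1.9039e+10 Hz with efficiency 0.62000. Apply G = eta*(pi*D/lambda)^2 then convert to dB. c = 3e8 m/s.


lambda = c / f = 3.0000e+08 / 1.9039e+10 = 0.01575713 m
G_linear = 0.62000 * (pi * 6.3900 / 0.01575713)^2 = 1.006327e+06
G_dBi = 10 * log10(1.006327e+06) = 60.03 dBi

60.03 dBi


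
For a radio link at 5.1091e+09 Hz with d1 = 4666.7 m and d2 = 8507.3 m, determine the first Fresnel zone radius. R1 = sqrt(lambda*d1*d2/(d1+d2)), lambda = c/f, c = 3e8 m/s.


lambda = c / f = 3.0000e+08 / 5.1091e+09 = 0.05871876 m
R1 = sqrt(0.05871876 * 4666.7 * 8507.3 / (4666.7 + 8507.3)) = 13.30 m

13.30 m


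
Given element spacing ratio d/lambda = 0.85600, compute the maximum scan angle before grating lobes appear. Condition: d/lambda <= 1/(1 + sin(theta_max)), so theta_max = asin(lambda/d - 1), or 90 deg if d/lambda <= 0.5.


lambda/d - 1 = 1/0.85600 - 1 = 0.1682243
theta_max = asin(0.1682243) = 9.685 deg

9.685 deg


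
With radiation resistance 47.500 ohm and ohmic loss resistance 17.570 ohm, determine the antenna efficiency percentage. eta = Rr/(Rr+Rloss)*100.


eta = 47.500 / (47.500 + 17.570) * 100 = 73.00%

73.00%


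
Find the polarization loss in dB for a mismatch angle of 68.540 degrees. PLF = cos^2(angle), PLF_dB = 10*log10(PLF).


PLF_linear = cos^2(68.540 deg) = 0.1338474
PLF_dB = 10 * log10(0.1338474) = -8.734 dB

-8.734 dB


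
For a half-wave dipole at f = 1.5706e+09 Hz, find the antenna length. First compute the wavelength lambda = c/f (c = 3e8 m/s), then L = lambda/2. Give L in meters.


lambda = c / f = 3.0000e+08 / 1.5706e+09 = 0.1910098 m
L = lambda / 2 = 0.1910098 / 2 = 0.09550 m

0.09550 m


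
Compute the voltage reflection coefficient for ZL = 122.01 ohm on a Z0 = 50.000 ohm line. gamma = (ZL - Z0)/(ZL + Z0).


gamma = (122.01 - 50.000) / (122.01 + 50.000) = 0.4186

0.4186


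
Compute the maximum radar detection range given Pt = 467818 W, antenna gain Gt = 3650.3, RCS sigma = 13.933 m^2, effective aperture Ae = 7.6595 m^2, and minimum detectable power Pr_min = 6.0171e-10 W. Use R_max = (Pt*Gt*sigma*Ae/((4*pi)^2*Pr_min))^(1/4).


R^4 = 467818*3650.3*13.933*7.6595 / ((4*pi)^2 * 6.0171e-10) = 1.917978e+18
R_max = 1.917978e+18^0.25 = 37214 m

37214 m


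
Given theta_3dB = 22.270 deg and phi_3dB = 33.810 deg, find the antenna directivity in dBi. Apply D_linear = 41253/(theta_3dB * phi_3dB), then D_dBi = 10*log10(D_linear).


D_linear = 41253 / (22.270 * 33.810) = 54.78859
D_dBi = 10 * log10(54.78859) = 17.39 dBi

17.39 dBi


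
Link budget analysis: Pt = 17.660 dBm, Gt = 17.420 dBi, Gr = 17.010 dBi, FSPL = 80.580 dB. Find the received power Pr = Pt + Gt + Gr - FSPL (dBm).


Pr = 17.660 + 17.420 + 17.010 - 80.580 = -28.49 dBm

-28.49 dBm


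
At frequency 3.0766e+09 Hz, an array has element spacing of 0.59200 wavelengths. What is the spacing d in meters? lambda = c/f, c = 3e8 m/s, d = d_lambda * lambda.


lambda = c / f = 3.0000e+08 / 3.0766e+09 = 0.09751024 m
d = 0.59200 * 0.09751024 = 0.05773 m

0.05773 m


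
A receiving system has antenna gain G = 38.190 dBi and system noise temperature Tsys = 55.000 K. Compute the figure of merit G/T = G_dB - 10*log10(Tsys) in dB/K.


G/T = 38.190 - 10*log10(55.000) = 38.190 - 17.40363 = 20.79 dB/K

20.79 dB/K


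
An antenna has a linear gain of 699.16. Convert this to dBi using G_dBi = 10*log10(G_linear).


G_dBi = 10 * log10(699.16) = 28.45 dBi

28.45 dBi


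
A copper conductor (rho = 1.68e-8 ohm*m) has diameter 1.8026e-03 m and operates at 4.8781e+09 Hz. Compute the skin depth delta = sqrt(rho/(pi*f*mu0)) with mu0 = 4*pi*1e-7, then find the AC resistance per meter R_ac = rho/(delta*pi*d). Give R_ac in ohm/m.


delta = sqrt(1.68e-8 / (pi * 4.8781e+09 * 4*pi*1e-7)) = 9.340055e-07 m
R_ac = 1.68e-8 / (9.340055e-07 * pi * 1.8026e-03) = 3.176 ohm/m

3.176 ohm/m


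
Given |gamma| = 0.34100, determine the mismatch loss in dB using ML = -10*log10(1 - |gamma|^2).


ML = -10 * log10(1 - 0.34100^2) = -10 * log10(0.883719) = 0.5369 dB

0.5369 dB


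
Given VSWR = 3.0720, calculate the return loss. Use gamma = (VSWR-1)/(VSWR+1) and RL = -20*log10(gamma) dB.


gamma = (3.0720 - 1) / (3.0720 + 1) = 0.5088409
RL = -20 * log10(0.5088409) = 5.868 dB

5.868 dB


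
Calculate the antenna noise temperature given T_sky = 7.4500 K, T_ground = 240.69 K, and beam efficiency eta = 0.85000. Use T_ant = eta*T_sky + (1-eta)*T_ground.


T_ant = 0.85000 * 7.4500 + (1 - 0.85000) * 240.69 = 42.44 K

42.44 K


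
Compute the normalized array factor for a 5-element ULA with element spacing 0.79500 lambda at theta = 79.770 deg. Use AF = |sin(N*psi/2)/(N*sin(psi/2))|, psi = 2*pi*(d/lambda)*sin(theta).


psi = 2*pi*0.79500*sin(79.770 deg) = 4.915723 rad
AF = |sin(5*4.915723/2) / (5*sin(4.915723/2))| = 0.08660

0.08660


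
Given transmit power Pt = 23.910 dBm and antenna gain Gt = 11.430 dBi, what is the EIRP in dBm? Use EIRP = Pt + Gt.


EIRP = Pt + Gt = 23.910 + 11.430 = 35.34 dBm

35.34 dBm


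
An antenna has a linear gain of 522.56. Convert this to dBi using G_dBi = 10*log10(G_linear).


G_dBi = 10 * log10(522.56) = 27.18 dBi

27.18 dBi


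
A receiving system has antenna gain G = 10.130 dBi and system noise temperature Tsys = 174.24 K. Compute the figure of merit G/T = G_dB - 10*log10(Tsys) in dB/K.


G/T = 10.130 - 10*log10(174.24) = 10.130 - 22.41148 = -12.28 dB/K

-12.28 dB/K


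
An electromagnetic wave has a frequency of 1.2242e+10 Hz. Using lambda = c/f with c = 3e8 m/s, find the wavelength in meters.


lambda = c / f = 3.0000e+08 / 1.2242e+10 = 0.02451 m

0.02451 m


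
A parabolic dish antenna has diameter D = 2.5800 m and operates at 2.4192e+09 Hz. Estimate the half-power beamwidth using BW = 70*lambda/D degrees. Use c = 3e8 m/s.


lambda = c / f = 3.0000e+08 / 2.4192e+09 = 0.1240079 m
BW = 70 * 0.1240079 / 2.5800 = 3.365 deg

3.365 deg


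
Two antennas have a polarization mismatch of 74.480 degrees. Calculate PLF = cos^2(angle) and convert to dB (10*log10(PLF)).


PLF_linear = cos^2(74.480 deg) = 0.07159624
PLF_dB = 10 * log10(0.07159624) = -11.45 dB

-11.45 dB


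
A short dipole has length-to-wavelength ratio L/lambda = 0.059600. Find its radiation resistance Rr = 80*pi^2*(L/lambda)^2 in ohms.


Rr = 80 * pi^2 * (0.059600)^2 = 80 * 9.869604 * 3.552160e-03 = 2.805 ohm

2.805 ohm


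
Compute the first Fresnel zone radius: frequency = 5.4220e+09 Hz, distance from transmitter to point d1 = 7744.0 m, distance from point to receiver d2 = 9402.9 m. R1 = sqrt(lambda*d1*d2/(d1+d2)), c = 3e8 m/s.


lambda = c / f = 3.0000e+08 / 5.4220e+09 = 0.05533014 m
R1 = sqrt(0.05533014 * 7744.0 * 9402.9 / (7744.0 + 9402.9)) = 15.33 m

15.33 m


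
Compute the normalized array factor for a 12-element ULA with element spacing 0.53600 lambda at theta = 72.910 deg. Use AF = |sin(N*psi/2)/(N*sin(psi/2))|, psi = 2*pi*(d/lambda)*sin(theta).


psi = 2*pi*0.53600*sin(72.910 deg) = 3.219080 rad
AF = |sin(12*3.219080/2) / (12*sin(3.219080/2))| = 0.03739

0.03739


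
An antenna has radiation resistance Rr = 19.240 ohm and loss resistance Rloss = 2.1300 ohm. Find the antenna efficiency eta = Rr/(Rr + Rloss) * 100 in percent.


eta = 19.240 / (19.240 + 2.1300) * 100 = 90.03%

90.03%


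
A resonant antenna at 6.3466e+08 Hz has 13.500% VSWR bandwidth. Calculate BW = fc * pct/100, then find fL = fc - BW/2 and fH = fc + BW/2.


BW = 6.3466e+08 * 13.500/100 = 8.567910e+07 Hz
fL = 6.3466e+08 - 8.567910e+07/2 = 5.918e+08 Hz
fH = 6.3466e+08 + 8.567910e+07/2 = 6.775e+08 Hz

BW=8.568e+07 Hz, fL=5.918e+08 Hz, fH=6.775e+08 Hz


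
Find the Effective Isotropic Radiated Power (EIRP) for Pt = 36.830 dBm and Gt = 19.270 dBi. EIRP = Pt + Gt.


EIRP = Pt + Gt = 36.830 + 19.270 = 56.10 dBm

56.10 dBm


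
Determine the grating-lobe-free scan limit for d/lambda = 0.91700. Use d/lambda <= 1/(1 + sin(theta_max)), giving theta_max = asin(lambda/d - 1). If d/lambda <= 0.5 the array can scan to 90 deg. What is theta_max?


lambda/d - 1 = 1/0.91700 - 1 = 0.09051254
theta_max = asin(0.09051254) = 5.193 deg

5.193 deg


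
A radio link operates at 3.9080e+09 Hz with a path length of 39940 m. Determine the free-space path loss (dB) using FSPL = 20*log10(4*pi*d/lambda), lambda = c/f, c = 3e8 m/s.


lambda = c / f = 3.0000e+08 / 3.9080e+09 = 0.07676561 m
FSPL = 20 * log10(4*pi*39940/0.07676561) = 136.3 dB

136.3 dB


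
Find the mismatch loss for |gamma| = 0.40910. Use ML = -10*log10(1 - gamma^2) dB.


ML = -10 * log10(1 - 0.40910^2) = -10 * log10(0.83263719) = 0.7954 dB

0.7954 dB


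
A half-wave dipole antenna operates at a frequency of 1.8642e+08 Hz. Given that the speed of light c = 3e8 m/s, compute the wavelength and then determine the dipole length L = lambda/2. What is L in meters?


lambda = c / f = 3.0000e+08 / 1.8642e+08 = 1.609269 m
L = lambda / 2 = 1.609269 / 2 = 0.8046 m

0.8046 m


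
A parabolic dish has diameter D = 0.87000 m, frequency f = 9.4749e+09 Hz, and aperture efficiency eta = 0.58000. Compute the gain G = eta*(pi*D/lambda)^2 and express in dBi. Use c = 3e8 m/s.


lambda = c / f = 3.0000e+08 / 9.4749e+09 = 0.03166260 m
G_linear = 0.58000 * (pi * 0.87000 / 0.03166260)^2 = 4321.884
G_dBi = 10 * log10(4321.884) = 36.36 dBi

36.36 dBi


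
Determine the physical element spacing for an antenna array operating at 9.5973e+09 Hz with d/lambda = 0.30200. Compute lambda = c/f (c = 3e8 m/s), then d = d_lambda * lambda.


lambda = c / f = 3.0000e+08 / 9.5973e+09 = 0.03125879 m
d = 0.30200 * 0.03125879 = 9.440e-03 m

9.440e-03 m


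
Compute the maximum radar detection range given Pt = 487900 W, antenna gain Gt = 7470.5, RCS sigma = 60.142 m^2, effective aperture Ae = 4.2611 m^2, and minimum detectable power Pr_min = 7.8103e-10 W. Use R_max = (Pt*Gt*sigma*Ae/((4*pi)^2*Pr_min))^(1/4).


R^4 = 487900*7470.5*60.142*4.2611 / ((4*pi)^2 * 7.8103e-10) = 7.573430e+18
R_max = 7.573430e+18^0.25 = 52459 m

52459 m


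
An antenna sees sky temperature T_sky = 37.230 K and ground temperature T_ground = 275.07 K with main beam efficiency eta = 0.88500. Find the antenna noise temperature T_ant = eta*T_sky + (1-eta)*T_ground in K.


T_ant = 0.88500 * 37.230 + (1 - 0.88500) * 275.07 = 64.58 K

64.58 K


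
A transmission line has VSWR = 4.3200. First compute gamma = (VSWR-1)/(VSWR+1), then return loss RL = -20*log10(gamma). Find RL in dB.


gamma = (4.3200 - 1) / (4.3200 + 1) = 0.6240602
RL = -20 * log10(0.6240602) = 4.095 dB

4.095 dB


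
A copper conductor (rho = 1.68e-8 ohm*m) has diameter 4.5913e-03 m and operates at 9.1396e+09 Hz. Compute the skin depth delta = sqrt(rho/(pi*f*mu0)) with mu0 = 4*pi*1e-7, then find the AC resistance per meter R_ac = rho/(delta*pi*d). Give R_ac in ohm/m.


delta = sqrt(1.68e-8 / (pi * 9.1396e+09 * 4*pi*1e-7)) = 6.823563e-07 m
R_ac = 1.68e-8 / (6.823563e-07 * pi * 4.5913e-03) = 1.707 ohm/m

1.707 ohm/m


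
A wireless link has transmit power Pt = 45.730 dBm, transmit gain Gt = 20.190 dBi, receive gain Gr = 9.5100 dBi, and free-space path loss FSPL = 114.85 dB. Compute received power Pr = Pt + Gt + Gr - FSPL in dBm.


Pr = 45.730 + 20.190 + 9.5100 - 114.85 = -39.42 dBm

-39.42 dBm


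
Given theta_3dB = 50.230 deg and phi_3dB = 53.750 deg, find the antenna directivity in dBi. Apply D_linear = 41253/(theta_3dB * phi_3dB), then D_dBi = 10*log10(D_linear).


D_linear = 41253 / (50.230 * 53.750) = 15.27967
D_dBi = 10 * log10(15.27967) = 11.84 dBi

11.84 dBi


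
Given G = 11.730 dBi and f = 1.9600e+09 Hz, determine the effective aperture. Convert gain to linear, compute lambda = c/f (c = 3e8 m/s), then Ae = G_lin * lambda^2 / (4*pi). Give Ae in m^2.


lambda = c / f = 3.0000e+08 / 1.9600e+09 = 0.1530612 m
G_linear = 10^(11.730/10) = 14.89361
Ae = G_linear * lambda^2 / (4*pi) = 14.89361 * 0.1530612^2 / (4*pi) = 0.02777 m^2

0.02777 m^2


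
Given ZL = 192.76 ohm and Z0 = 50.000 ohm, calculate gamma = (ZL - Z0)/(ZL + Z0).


gamma = (192.76 - 50.000) / (192.76 + 50.000) = 0.5881

0.5881


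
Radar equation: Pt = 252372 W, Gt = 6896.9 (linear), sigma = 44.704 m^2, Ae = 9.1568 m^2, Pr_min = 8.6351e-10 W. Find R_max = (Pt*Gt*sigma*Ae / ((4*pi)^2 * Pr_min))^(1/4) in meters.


R^4 = 252372*6896.9*44.704*9.1568 / ((4*pi)^2 * 8.6351e-10) = 5.225142e+18
R_max = 5.225142e+18^0.25 = 47811 m

47811 m


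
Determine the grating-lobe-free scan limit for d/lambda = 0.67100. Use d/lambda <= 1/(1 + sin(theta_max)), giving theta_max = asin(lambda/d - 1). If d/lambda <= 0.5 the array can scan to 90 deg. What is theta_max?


lambda/d - 1 = 1/0.67100 - 1 = 0.4903130
theta_max = asin(0.4903130) = 29.36 deg

29.36 deg


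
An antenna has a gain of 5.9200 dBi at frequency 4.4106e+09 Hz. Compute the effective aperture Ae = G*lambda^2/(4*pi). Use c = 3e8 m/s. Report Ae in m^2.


lambda = c / f = 3.0000e+08 / 4.4106e+09 = 0.06801796 m
G_linear = 10^(5.9200/10) = 3.908409
Ae = G_linear * lambda^2 / (4*pi) = 3.908409 * 0.06801796^2 / (4*pi) = 1.439e-03 m^2

1.439e-03 m^2


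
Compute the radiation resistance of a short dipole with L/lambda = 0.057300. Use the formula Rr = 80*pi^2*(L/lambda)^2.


Rr = 80 * pi^2 * (0.057300)^2 = 80 * 9.869604 * 3.283290e-03 = 2.592 ohm

2.592 ohm


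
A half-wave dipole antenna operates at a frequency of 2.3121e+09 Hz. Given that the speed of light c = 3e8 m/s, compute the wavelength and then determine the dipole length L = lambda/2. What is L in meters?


lambda = c / f = 3.0000e+08 / 2.3121e+09 = 0.1297522 m
L = lambda / 2 = 0.1297522 / 2 = 0.06488 m

0.06488 m


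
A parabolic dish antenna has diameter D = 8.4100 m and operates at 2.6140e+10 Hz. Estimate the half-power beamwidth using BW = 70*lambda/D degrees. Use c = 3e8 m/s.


lambda = c / f = 3.0000e+08 / 2.6140e+10 = 0.01147666 m
BW = 70 * 0.01147666 / 8.4100 = 0.09553 deg

0.09553 deg


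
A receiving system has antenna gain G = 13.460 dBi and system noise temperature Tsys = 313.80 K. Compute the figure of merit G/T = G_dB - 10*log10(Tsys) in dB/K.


G/T = 13.460 - 10*log10(313.80) = 13.460 - 24.96653 = -11.51 dB/K

-11.51 dB/K


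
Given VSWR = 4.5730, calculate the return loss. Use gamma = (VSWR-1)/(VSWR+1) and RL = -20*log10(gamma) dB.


gamma = (4.5730 - 1) / (4.5730 + 1) = 0.6411269
RL = -20 * log10(0.6411269) = 3.861 dB

3.861 dB


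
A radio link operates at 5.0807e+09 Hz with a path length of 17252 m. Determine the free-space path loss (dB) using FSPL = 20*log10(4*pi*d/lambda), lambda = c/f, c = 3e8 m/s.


lambda = c / f = 3.0000e+08 / 5.0807e+09 = 0.05904698 m
FSPL = 20 * log10(4*pi*17252/0.05904698) = 131.3 dB

131.3 dB


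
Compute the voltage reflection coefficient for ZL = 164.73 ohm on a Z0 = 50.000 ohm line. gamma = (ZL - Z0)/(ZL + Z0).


gamma = (164.73 - 50.000) / (164.73 + 50.000) = 0.5343

0.5343


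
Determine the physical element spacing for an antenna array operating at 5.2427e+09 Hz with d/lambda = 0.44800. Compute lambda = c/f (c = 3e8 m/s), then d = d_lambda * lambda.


lambda = c / f = 3.0000e+08 / 5.2427e+09 = 0.05722242 m
d = 0.44800 * 0.05722242 = 0.02564 m

0.02564 m


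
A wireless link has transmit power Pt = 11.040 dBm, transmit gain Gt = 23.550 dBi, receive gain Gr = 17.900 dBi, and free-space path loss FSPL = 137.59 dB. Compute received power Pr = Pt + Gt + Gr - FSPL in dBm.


Pr = 11.040 + 23.550 + 17.900 - 137.59 = -85.10 dBm

-85.10 dBm


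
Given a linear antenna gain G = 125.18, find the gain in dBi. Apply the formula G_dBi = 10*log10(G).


G_dBi = 10 * log10(125.18) = 20.98 dBi

20.98 dBi


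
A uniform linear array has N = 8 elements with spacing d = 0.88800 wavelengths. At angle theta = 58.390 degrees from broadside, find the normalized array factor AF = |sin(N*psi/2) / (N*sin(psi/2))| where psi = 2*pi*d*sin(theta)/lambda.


psi = 2*pi*0.88800*sin(58.390 deg) = 4.751673 rad
AF = |sin(8*4.751673/2) / (8*sin(4.751673/2))| = 0.02822

0.02822


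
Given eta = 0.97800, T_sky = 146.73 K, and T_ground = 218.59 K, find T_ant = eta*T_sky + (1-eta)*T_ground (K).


T_ant = 0.97800 * 146.73 + (1 - 0.97800) * 218.59 = 148.3 K

148.3 K


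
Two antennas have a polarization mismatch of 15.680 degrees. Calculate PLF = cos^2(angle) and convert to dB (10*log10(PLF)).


PLF_linear = cos^2(15.680 deg) = 0.9269572
PLF_dB = 10 * log10(0.9269572) = -0.3294 dB

-0.3294 dB


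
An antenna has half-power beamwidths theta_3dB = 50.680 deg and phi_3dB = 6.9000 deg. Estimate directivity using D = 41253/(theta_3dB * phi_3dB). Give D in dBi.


D_linear = 41253 / (50.680 * 6.9000) = 117.9695
D_dBi = 10 * log10(117.9695) = 20.72 dBi

20.72 dBi


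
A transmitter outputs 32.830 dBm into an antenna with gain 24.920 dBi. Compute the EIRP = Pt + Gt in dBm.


EIRP = Pt + Gt = 32.830 + 24.920 = 57.75 dBm

57.75 dBm


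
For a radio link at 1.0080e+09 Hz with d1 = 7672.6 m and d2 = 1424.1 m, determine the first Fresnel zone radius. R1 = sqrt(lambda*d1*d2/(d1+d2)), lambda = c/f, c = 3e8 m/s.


lambda = c / f = 3.0000e+08 / 1.0080e+09 = 0.2976190 m
R1 = sqrt(0.2976190 * 7672.6 * 1424.1 / (7672.6 + 1424.1)) = 18.91 m

18.91 m


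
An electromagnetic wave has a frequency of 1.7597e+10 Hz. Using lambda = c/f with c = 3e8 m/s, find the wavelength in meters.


lambda = c / f = 3.0000e+08 / 1.7597e+10 = 0.01705 m

0.01705 m


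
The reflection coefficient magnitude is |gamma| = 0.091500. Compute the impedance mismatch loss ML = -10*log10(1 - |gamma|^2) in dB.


ML = -10 * log10(1 - 0.091500^2) = -10 * log10(0.99162775) = 0.03651 dB

0.03651 dB


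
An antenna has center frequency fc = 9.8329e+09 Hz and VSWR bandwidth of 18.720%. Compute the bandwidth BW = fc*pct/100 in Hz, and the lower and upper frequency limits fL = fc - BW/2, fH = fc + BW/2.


BW = 9.8329e+09 * 18.720/100 = 1.840719e+09 Hz
fL = 9.8329e+09 - 1.840719e+09/2 = 8.913e+09 Hz
fH = 9.8329e+09 + 1.840719e+09/2 = 1.075e+10 Hz

BW=1.841e+09 Hz, fL=8.913e+09 Hz, fH=1.075e+10 Hz


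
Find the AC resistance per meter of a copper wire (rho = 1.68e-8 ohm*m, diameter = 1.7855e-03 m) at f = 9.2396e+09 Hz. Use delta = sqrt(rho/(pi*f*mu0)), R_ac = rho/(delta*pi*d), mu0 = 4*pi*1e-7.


delta = sqrt(1.68e-8 / (pi * 9.2396e+09 * 4*pi*1e-7)) = 6.786536e-07 m
R_ac = 1.68e-8 / (6.786536e-07 * pi * 1.7855e-03) = 4.413 ohm/m

4.413 ohm/m


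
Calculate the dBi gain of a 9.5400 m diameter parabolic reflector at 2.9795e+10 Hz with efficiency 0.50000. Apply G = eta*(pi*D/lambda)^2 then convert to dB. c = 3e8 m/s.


lambda = c / f = 3.0000e+08 / 2.9795e+10 = 0.01006880 m
G_linear = 0.50000 * (pi * 9.5400 / 0.01006880)^2 = 4.430075e+06
G_dBi = 10 * log10(4.430075e+06) = 66.46 dBi

66.46 dBi


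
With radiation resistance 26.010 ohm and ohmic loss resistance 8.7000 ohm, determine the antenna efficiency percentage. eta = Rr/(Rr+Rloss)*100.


eta = 26.010 / (26.010 + 8.7000) * 100 = 74.94%

74.94%


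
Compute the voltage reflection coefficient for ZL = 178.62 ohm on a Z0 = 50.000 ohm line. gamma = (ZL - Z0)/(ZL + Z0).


gamma = (178.62 - 50.000) / (178.62 + 50.000) = 0.5626

0.5626


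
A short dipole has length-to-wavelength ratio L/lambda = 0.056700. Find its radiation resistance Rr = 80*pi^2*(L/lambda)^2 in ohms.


Rr = 80 * pi^2 * (0.056700)^2 = 80 * 9.869604 * 3.214890e-03 = 2.538 ohm

2.538 ohm


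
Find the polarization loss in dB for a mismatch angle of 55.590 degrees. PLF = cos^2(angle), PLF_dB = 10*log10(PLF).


PLF_linear = cos^2(55.590 deg) = 0.3193504
PLF_dB = 10 * log10(0.3193504) = -4.957 dB

-4.957 dB


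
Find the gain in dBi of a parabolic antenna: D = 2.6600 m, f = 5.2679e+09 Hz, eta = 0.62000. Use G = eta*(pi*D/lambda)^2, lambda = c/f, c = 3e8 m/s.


lambda = c / f = 3.0000e+08 / 5.2679e+09 = 0.05694869 m
G_linear = 0.62000 * (pi * 2.6600 / 0.05694869)^2 = 13350.18
G_dBi = 10 * log10(13350.18) = 41.25 dBi

41.25 dBi


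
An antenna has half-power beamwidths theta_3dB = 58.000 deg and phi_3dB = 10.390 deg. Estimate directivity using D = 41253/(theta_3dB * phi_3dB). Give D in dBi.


D_linear = 41253 / (58.000 * 10.390) = 68.45608
D_dBi = 10 * log10(68.45608) = 18.35 dBi

18.35 dBi


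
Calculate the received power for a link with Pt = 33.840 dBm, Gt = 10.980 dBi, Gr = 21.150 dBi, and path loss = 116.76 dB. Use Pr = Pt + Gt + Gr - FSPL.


Pr = 33.840 + 10.980 + 21.150 - 116.76 = -50.79 dBm

-50.79 dBm


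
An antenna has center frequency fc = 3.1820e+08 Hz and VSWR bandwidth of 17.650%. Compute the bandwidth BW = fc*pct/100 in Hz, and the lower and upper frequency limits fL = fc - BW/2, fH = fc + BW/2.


BW = 3.1820e+08 * 17.650/100 = 5.616230e+07 Hz
fL = 3.1820e+08 - 5.616230e+07/2 = 2.901e+08 Hz
fH = 3.1820e+08 + 5.616230e+07/2 = 3.463e+08 Hz

BW=5.616e+07 Hz, fL=2.901e+08 Hz, fH=3.463e+08 Hz


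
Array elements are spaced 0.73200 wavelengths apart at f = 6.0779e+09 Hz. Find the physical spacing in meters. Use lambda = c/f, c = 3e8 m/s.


lambda = c / f = 3.0000e+08 / 6.0779e+09 = 0.04935915 m
d = 0.73200 * 0.04935915 = 0.03613 m

0.03613 m


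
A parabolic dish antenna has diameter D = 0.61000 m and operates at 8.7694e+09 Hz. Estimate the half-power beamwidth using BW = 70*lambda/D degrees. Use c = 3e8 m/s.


lambda = c / f = 3.0000e+08 / 8.7694e+09 = 0.03420987 m
BW = 70 * 0.03420987 / 0.61000 = 3.926 deg

3.926 deg


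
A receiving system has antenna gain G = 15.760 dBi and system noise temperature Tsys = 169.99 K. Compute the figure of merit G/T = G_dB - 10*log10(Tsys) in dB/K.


G/T = 15.760 - 10*log10(169.99) = 15.760 - 22.30423 = -6.544 dB/K

-6.544 dB/K


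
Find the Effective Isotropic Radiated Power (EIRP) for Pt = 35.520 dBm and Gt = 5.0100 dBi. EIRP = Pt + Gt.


EIRP = Pt + Gt = 35.520 + 5.0100 = 40.53 dBm

40.53 dBm


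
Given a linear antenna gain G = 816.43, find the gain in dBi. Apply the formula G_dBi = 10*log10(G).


G_dBi = 10 * log10(816.43) = 29.12 dBi

29.12 dBi


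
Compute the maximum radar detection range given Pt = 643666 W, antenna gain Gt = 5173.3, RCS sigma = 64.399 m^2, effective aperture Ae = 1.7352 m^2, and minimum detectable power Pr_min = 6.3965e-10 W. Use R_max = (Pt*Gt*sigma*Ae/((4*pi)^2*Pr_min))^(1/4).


R^4 = 643666*5173.3*64.399*1.7352 / ((4*pi)^2 * 6.3965e-10) = 3.683789e+18
R_max = 3.683789e+18^0.25 = 43810 m

43810 m


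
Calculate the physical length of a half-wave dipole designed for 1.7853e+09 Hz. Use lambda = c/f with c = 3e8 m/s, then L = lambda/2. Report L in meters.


lambda = c / f = 3.0000e+08 / 1.7853e+09 = 0.1680390 m
L = lambda / 2 = 0.1680390 / 2 = 0.08402 m

0.08402 m


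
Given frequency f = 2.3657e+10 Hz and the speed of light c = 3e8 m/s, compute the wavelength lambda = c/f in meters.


lambda = c / f = 3.0000e+08 / 2.3657e+10 = 0.01268 m

0.01268 m


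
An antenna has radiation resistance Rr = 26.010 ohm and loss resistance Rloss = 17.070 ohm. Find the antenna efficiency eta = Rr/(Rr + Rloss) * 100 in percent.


eta = 26.010 / (26.010 + 17.070) * 100 = 60.38%

60.38%


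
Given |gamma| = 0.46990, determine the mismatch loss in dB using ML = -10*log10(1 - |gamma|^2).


ML = -10 * log10(1 - 0.46990^2) = -10 * log10(0.77919399) = 1.084 dB

1.084 dB


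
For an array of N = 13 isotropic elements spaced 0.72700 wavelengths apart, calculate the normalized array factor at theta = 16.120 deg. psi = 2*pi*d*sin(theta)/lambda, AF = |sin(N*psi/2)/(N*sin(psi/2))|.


psi = 2*pi*0.72700*sin(16.120 deg) = 1.268271 rad
AF = |sin(13*1.268271/2) / (13*sin(1.268271/2))| = 0.1201

0.1201


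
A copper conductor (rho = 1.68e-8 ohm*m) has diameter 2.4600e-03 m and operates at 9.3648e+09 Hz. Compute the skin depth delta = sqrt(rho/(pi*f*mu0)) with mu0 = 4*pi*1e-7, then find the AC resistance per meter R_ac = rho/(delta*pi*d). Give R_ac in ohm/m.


delta = sqrt(1.68e-8 / (pi * 9.3648e+09 * 4*pi*1e-7)) = 6.741019e-07 m
R_ac = 1.68e-8 / (6.741019e-07 * pi * 2.4600e-03) = 3.225 ohm/m

3.225 ohm/m


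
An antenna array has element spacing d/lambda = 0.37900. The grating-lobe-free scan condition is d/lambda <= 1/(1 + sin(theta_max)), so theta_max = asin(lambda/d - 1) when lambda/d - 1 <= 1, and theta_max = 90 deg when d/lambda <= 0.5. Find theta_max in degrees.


lambda/d - 1 = 1/0.37900 - 1 = 1.638522 >= 1
d/lambda <= 0.5, so the array can scan to endfire without grating lobes: theta_max = 90 deg

90 deg


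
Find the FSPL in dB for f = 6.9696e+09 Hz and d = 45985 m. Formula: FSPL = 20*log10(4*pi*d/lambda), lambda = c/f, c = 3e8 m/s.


lambda = c / f = 3.0000e+08 / 6.9696e+09 = 0.04304408 m
FSPL = 20 * log10(4*pi*45985/0.04304408) = 142.6 dB

142.6 dB


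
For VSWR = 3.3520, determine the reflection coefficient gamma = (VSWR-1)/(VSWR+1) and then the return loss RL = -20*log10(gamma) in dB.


gamma = (3.3520 - 1) / (3.3520 + 1) = 0.5404412
RL = -20 * log10(0.5404412) = 5.345 dB

5.345 dB


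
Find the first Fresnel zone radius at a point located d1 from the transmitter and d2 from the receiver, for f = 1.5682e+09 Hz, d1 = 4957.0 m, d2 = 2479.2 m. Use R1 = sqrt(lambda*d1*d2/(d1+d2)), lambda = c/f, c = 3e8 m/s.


lambda = c / f = 3.0000e+08 / 1.5682e+09 = 0.1913021 m
R1 = sqrt(0.1913021 * 4957.0 * 2479.2 / (4957.0 + 2479.2)) = 17.78 m

17.78 m


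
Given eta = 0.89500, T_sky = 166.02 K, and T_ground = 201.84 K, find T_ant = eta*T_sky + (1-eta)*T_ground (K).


T_ant = 0.89500 * 166.02 + (1 - 0.89500) * 201.84 = 169.8 K

169.8 K


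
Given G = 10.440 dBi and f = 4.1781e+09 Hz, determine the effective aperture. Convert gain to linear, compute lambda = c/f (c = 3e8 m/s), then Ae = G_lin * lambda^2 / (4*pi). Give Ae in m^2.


lambda = c / f = 3.0000e+08 / 4.1781e+09 = 0.07180297 m
G_linear = 10^(10.440/10) = 11.06624
Ae = G_linear * lambda^2 / (4*pi) = 11.06624 * 0.07180297^2 / (4*pi) = 4.540e-03 m^2

4.540e-03 m^2


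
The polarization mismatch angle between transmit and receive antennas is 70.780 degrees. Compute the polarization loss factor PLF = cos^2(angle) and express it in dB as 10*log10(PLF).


PLF_linear = cos^2(70.780 deg) = 0.1083702
PLF_dB = 10 * log10(0.1083702) = -9.651 dB

-9.651 dB


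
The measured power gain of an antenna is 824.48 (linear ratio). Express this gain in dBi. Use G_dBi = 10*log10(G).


G_dBi = 10 * log10(824.48) = 29.16 dBi

29.16 dBi


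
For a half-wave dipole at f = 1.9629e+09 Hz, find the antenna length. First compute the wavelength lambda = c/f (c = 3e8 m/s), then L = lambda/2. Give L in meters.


lambda = c / f = 3.0000e+08 / 1.9629e+09 = 0.1528351 m
L = lambda / 2 = 0.1528351 / 2 = 0.07642 m

0.07642 m


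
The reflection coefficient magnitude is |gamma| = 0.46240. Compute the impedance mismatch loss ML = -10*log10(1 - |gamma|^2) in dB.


ML = -10 * log10(1 - 0.46240^2) = -10 * log10(0.78618624) = 1.045 dB

1.045 dB


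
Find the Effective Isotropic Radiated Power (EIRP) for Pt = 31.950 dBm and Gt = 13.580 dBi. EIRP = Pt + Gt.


EIRP = Pt + Gt = 31.950 + 13.580 = 45.53 dBm

45.53 dBm


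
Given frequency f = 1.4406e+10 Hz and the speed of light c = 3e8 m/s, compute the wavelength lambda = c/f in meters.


lambda = c / f = 3.0000e+08 / 1.4406e+10 = 0.02082 m

0.02082 m


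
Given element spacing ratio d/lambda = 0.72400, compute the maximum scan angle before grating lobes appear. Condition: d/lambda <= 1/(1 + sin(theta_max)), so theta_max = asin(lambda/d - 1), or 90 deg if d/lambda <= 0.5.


lambda/d - 1 = 1/0.72400 - 1 = 0.3812155
theta_max = asin(0.3812155) = 22.41 deg

22.41 deg


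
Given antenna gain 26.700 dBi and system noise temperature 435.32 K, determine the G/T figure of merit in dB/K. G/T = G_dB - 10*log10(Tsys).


G/T = 26.700 - 10*log10(435.32) = 26.700 - 26.38809 = 0.3119 dB/K

0.3119 dB/K


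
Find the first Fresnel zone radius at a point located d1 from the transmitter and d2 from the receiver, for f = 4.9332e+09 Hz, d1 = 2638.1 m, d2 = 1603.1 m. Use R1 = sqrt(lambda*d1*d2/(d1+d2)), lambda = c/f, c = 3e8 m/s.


lambda = c / f = 3.0000e+08 / 4.9332e+09 = 0.06081245 m
R1 = sqrt(0.06081245 * 2638.1 * 1603.1 / (2638.1 + 1603.1)) = 7.787 m

7.787 m


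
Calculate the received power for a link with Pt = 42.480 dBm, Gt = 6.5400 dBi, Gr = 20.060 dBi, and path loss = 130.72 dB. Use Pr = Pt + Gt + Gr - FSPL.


Pr = 42.480 + 6.5400 + 20.060 - 130.72 = -61.64 dBm

-61.64 dBm


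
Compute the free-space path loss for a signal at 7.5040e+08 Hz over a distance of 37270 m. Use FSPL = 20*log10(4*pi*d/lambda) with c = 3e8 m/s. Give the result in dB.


lambda = c / f = 3.0000e+08 / 7.5040e+08 = 0.3997868 m
FSPL = 20 * log10(4*pi*37270/0.3997868) = 121.4 dB

121.4 dB


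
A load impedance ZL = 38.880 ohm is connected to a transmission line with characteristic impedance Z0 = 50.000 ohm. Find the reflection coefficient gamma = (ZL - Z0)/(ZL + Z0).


gamma = (38.880 - 50.000) / (38.880 + 50.000) = -0.1251

-0.1251


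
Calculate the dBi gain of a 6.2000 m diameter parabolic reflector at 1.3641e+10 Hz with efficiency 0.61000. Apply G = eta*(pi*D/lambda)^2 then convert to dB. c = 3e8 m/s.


lambda = c / f = 3.0000e+08 / 1.3641e+10 = 0.02199252 m
G_linear = 0.61000 * (pi * 6.2000 / 0.02199252)^2 = 478479.1
G_dBi = 10 * log10(478479.1) = 56.80 dBi

56.80 dBi


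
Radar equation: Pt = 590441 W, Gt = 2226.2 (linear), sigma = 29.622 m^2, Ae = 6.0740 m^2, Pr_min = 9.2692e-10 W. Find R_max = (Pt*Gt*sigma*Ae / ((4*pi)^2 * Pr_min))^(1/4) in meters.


R^4 = 590441*2226.2*29.622*6.0740 / ((4*pi)^2 * 9.2692e-10) = 1.615727e+18
R_max = 1.615727e+18^0.25 = 35653 m

35653 m


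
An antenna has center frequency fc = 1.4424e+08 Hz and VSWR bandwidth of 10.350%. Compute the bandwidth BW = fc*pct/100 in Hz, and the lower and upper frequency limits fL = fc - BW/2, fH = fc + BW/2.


BW = 1.4424e+08 * 10.350/100 = 1.492884e+07 Hz
fL = 1.4424e+08 - 1.492884e+07/2 = 1.368e+08 Hz
fH = 1.4424e+08 + 1.492884e+07/2 = 1.517e+08 Hz

BW=1.493e+07 Hz, fL=1.368e+08 Hz, fH=1.517e+08 Hz


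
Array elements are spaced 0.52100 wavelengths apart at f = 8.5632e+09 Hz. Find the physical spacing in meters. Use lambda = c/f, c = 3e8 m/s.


lambda = c / f = 3.0000e+08 / 8.5632e+09 = 0.03503363 m
d = 0.52100 * 0.03503363 = 0.01825 m

0.01825 m


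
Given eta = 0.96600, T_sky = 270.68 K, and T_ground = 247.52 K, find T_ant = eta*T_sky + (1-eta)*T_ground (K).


T_ant = 0.96600 * 270.68 + (1 - 0.96600) * 247.52 = 269.9 K

269.9 K


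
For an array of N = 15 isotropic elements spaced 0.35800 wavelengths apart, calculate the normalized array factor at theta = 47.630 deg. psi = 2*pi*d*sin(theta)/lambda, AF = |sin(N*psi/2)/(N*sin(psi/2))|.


psi = 2*pi*0.35800*sin(47.630 deg) = 1.661861 rad
AF = |sin(15*1.661861/2) / (15*sin(1.661861/2))| = 9.228e-03

9.228e-03


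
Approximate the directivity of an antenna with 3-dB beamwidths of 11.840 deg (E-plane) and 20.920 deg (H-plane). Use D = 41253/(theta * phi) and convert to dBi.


D_linear = 41253 / (11.840 * 20.920) = 166.5490
D_dBi = 10 * log10(166.5490) = 22.22 dBi

22.22 dBi


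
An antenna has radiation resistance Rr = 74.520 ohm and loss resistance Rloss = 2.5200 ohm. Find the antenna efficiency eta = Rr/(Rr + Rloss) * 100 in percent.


eta = 74.520 / (74.520 + 2.5200) * 100 = 96.73%

96.73%


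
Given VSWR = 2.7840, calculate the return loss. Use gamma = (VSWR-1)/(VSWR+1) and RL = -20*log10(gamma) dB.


gamma = (2.7840 - 1) / (2.7840 + 1) = 0.4714588
RL = -20 * log10(0.4714588) = 6.531 dB

6.531 dB


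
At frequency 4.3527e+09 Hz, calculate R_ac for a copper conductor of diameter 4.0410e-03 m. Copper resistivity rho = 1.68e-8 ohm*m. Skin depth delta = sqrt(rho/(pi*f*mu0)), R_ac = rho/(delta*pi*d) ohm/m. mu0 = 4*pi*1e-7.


delta = sqrt(1.68e-8 / (pi * 4.3527e+09 * 4*pi*1e-7)) = 9.887703e-07 m
R_ac = 1.68e-8 / (9.887703e-07 * pi * 4.0410e-03) = 1.338 ohm/m

1.338 ohm/m


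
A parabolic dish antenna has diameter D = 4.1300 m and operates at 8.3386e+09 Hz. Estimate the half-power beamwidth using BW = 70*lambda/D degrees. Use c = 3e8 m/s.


lambda = c / f = 3.0000e+08 / 8.3386e+09 = 0.03597726 m
BW = 70 * 0.03597726 / 4.1300 = 0.6098 deg

0.6098 deg


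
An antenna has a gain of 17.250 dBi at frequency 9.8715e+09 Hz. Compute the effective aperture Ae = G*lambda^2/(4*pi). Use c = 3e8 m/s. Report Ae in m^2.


lambda = c / f = 3.0000e+08 / 9.8715e+09 = 0.03039052 m
G_linear = 10^(17.250/10) = 53.08844
Ae = G_linear * lambda^2 / (4*pi) = 53.08844 * 0.03039052^2 / (4*pi) = 3.902e-03 m^2

3.902e-03 m^2


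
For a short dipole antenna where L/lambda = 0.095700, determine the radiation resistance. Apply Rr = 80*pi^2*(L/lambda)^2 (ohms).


Rr = 80 * pi^2 * (0.095700)^2 = 80 * 9.869604 * 9.158490e-03 = 7.231 ohm

7.231 ohm


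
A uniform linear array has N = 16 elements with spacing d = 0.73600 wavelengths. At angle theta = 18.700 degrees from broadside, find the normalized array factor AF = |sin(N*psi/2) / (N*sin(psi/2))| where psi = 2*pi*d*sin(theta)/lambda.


psi = 2*pi*0.73600*sin(18.700 deg) = 1.482651 rad
AF = |sin(16*1.482651/2) / (16*sin(1.482651/2))| = 0.05999

0.05999


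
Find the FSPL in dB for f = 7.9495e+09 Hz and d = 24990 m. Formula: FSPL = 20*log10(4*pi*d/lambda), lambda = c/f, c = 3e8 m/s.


lambda = c / f = 3.0000e+08 / 7.9495e+09 = 0.03773822 m
FSPL = 20 * log10(4*pi*24990/0.03773822) = 138.4 dB

138.4 dB


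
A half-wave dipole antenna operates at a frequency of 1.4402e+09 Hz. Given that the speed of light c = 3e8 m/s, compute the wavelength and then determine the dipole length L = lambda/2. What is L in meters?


lambda = c / f = 3.0000e+08 / 1.4402e+09 = 0.2083044 m
L = lambda / 2 = 0.2083044 / 2 = 0.1042 m

0.1042 m


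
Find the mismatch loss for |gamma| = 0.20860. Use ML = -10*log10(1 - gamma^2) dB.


ML = -10 * log10(1 - 0.20860^2) = -10 * log10(0.95648604) = 0.1932 dB

0.1932 dB


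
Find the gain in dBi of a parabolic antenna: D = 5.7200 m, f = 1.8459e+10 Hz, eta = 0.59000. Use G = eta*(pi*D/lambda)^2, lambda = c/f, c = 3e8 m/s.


lambda = c / f = 3.0000e+08 / 1.8459e+10 = 0.01625223 m
G_linear = 0.59000 * (pi * 5.7200 / 0.01625223)^2 = 721303.3
G_dBi = 10 * log10(721303.3) = 58.58 dBi

58.58 dBi


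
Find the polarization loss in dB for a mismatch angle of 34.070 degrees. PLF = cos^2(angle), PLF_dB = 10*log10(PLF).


PLF_linear = cos^2(34.070 deg) = 0.6861700
PLF_dB = 10 * log10(0.6861700) = -1.636 dB

-1.636 dB


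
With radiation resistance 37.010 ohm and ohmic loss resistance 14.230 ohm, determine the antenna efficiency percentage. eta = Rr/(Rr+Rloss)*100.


eta = 37.010 / (37.010 + 14.230) * 100 = 72.23%

72.23%


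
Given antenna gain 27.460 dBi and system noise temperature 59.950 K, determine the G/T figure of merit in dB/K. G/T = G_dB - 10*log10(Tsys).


G/T = 27.460 - 10*log10(59.950) = 27.460 - 17.77789 = 9.682 dB/K

9.682 dB/K


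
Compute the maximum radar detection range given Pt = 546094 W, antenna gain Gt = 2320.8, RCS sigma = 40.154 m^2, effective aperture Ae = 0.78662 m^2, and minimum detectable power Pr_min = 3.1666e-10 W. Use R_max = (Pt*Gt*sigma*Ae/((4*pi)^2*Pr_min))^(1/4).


R^4 = 546094*2320.8*40.154*0.78662 / ((4*pi)^2 * 3.1666e-10) = 8.005454e+17
R_max = 8.005454e+17^0.25 = 29912 m

29912 m


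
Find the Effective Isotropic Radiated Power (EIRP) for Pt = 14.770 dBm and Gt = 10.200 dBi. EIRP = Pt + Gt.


EIRP = Pt + Gt = 14.770 + 10.200 = 24.97 dBm

24.97 dBm


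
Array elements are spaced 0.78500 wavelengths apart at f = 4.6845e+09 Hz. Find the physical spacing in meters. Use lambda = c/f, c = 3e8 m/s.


lambda = c / f = 3.0000e+08 / 4.6845e+09 = 0.06404099 m
d = 0.78500 * 0.06404099 = 0.05027 m

0.05027 m


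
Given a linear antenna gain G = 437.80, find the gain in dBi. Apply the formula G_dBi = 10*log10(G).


G_dBi = 10 * log10(437.80) = 26.41 dBi

26.41 dBi


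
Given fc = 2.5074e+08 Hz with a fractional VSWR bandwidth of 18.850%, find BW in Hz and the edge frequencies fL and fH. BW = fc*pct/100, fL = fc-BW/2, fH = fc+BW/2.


BW = 2.5074e+08 * 18.850/100 = 4.726449e+07 Hz
fL = 2.5074e+08 - 4.726449e+07/2 = 2.271e+08 Hz
fH = 2.5074e+08 + 4.726449e+07/2 = 2.744e+08 Hz

BW=4.726e+07 Hz, fL=2.271e+08 Hz, fH=2.744e+08 Hz


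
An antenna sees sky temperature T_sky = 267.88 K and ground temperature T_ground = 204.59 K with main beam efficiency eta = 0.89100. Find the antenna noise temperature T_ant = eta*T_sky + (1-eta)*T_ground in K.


T_ant = 0.89100 * 267.88 + (1 - 0.89100) * 204.59 = 261.0 K

261.0 K


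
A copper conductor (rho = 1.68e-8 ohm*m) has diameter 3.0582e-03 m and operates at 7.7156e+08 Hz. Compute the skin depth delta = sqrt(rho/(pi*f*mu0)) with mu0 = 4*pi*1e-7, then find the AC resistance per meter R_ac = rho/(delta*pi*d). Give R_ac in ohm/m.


delta = sqrt(1.68e-8 / (pi * 7.7156e+08 * 4*pi*1e-7)) = 2.348497e-06 m
R_ac = 1.68e-8 / (2.348497e-06 * pi * 3.0582e-03) = 0.7446 ohm/m

0.7446 ohm/m


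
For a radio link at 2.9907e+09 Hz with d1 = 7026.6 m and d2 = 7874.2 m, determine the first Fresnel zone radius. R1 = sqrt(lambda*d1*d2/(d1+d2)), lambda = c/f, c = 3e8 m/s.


lambda = c / f = 3.0000e+08 / 2.9907e+09 = 0.1003110 m
R1 = sqrt(0.1003110 * 7026.6 * 7874.2 / (7026.6 + 7874.2)) = 19.30 m

19.30 m


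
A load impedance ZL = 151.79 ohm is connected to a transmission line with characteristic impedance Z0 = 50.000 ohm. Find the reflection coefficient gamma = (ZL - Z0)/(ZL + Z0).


gamma = (151.79 - 50.000) / (151.79 + 50.000) = 0.5044

0.5044


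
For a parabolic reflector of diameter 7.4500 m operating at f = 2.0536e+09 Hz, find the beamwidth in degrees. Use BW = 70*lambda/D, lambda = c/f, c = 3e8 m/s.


lambda = c / f = 3.0000e+08 / 2.0536e+09 = 0.1460849 m
BW = 70 * 0.1460849 / 7.4500 = 1.373 deg

1.373 deg


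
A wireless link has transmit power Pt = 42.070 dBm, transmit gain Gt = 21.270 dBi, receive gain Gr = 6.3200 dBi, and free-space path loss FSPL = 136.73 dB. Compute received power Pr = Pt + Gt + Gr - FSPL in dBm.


Pr = 42.070 + 21.270 + 6.3200 - 136.73 = -67.07 dBm

-67.07 dBm
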